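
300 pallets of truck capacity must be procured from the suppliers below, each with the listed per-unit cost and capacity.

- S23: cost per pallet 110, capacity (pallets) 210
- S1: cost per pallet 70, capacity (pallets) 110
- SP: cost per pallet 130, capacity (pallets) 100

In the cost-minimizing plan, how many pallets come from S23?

Cheapest first:
Take 110 from S1 at 70 — need 190 more.
S23 (110): take the remaining 190 — done.
SP: unused.

190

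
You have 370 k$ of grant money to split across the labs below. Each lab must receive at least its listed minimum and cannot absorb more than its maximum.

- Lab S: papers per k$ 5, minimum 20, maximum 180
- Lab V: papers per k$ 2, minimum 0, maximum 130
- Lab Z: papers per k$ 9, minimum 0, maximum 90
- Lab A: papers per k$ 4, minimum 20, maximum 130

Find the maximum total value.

Meeting every minimum uses 20+0+0+20 = 40 k$, leaving 330.
Order the labs by papers per k$: Lab Z 9 > Lab S 5 > Lab A 4 > Lab V 2.
Lab Z: +90 to 90 (cap) ; 240 left.
Give Lab S 160 more to hit its cap of 180 ; 80 left.
Lab A has room for 110 more but only 80 remain, so it gets 100.
Total = 5×180 + 9×90 + 4×100 = 2110.

2110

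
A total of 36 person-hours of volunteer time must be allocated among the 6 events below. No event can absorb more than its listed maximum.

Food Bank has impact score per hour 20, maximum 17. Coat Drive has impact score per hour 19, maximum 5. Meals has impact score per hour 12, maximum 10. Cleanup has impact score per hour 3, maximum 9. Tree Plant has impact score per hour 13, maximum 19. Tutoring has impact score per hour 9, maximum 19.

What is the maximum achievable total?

617

Highest impact score per hour first: Food Bank 20 > Coat Drive 19 > Tree Plant 13 > Meals 12 > Tutoring 9 > Cleanup 3.
Food Bank takes 17 to reach its cap of 17 → 19 left.
Coat Drive: +5 to 5 (cap) → 14 left.
Only 14 left; Tree Plant takes them to reach 14.
Total = 20×17 + 19×5 + 13×14 = 617.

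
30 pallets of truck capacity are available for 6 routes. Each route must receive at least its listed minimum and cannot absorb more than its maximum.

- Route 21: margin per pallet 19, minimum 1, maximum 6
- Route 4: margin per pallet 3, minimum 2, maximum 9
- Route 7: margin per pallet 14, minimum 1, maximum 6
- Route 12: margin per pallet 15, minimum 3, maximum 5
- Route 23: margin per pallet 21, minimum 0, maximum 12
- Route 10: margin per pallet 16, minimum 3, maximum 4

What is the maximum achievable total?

525

Meeting every minimum uses 1+2+1+3+0+3 = 10 pallets, leaving 20.
Rank by margin per pallet: Route 23 21 > Route 21 19 > Route 10 16 > Route 12 15 > Route 7 14 > Route 4 3.
Route 23 takes 12 more to reach its cap of 12 ; 8 left.
Give Route 21 5 more to hit its cap of 6 ; 3 left.
Give Route 10 1 more to hit its cap of 4 ; 2 left.
Route 12: +2 to 5 (cap) ; 0 left.
Total = 19×6 + 3×2 + 14×1 + 15×5 + 21×12 + 16×4 = 525.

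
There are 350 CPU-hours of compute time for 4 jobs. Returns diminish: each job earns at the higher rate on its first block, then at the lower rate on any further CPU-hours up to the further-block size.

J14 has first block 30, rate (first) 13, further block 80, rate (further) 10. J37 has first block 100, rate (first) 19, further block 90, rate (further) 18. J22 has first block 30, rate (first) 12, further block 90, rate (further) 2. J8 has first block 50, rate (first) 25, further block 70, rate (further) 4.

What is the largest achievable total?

Treat each block as its own option and order by rate: J8/first 25 > J37/first 19 > J37/second 18 > J14/first 13 > J22/first 12 > J14/second 10 > J8/second 4 > J22/second 2.
J8 first at 25: fill all 50 ; 300 left.
J37 first at 19: fill all 100 ; 200 left.
Fill J37 second block (90 at 18) ; 110 left.
Fill J14 first block (30 at 13) ; 80 left.
J22/first (12): +30 ; 50 left.
50 remain; put them into J14 second at 10.
Total = 25×50 + 19×100 + 18×90 + 13×30 + 12×30 + 10×50 = 6020.

6020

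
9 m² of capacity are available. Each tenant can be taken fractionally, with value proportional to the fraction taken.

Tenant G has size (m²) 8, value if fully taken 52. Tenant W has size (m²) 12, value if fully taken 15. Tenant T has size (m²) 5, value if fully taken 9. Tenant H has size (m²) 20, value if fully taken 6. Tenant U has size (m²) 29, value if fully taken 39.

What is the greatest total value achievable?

Sort by value density: Tenant G 52/8≈6.5, Tenant T 9/5≈1.8, Tenant U 39/29≈1.34, Tenant W 15/12≈1.25, Tenant H 6/20≈0.3.
Tenant G: take in full, 8 m² for value 52 → 1 left.
Only 1 m² remain; take 1/5 of Tenant T for value 9×1/5 = 1.8.
Total value = 53.8.

53.8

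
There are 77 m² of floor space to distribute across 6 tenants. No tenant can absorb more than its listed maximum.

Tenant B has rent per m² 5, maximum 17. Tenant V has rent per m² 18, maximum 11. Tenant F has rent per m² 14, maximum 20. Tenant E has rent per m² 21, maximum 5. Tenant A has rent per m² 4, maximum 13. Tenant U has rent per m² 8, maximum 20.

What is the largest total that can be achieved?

Highest rent per m² first: Tenant E 21 > Tenant V 18 > Tenant F 14 > Tenant U 8 > Tenant B 5 > Tenant A 4.
Tenant E: +5 to 5 (cap) → 72 left.
Give Tenant V 11 to hit its cap of 11 → 61 left.
Tenant F: +20 to 20 (cap) → 41 left.
Tenant U: +20 to 20 (cap) → 21 left.
Give Tenant B 17 to hit its cap of 17 → 4 left.
Tenant A: +4 (room for 13) → 4. Pool exhausted.
Total = 5×17 + 18×11 + 14×20 + 21×5 + 4×4 + 8×20 = 844.

844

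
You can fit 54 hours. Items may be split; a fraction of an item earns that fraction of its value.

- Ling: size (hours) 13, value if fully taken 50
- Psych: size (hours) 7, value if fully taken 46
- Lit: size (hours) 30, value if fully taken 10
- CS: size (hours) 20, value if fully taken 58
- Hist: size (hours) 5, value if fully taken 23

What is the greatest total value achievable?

Rank by value-to-size ratio: Psych 46/7≈6.57, Hist 23/5≈4.6, Ling 50/13≈3.85, CS 58/20≈2.9, Lit 10/30≈0.333.
All 7 hours of Psych fit (value 46) ; 47 remain.
Hist: take in full, 5 hours for value 23 ; 42 left.
Ling: take in full, 13 hours for value 50 ; 29 left.
CS: take in full, 20 hours for value 58 ; 9 left.
Only 9 hours remain; take 9/30 of Lit for value 10×9/30 = 3.
Total value = 180.

180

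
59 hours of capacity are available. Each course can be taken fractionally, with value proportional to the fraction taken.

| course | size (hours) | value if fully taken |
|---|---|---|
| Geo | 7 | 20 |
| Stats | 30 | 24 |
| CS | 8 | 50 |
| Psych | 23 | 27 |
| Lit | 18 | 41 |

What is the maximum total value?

140.4

Best value per unit of size first: CS 50/8≈6.25, Geo 20/7≈2.86, Lit 41/18≈2.28, Psych 27/23≈1.17, Stats 24/30≈0.8.
Take all of CS (8 hours, value 50) ; 51 hours left.
All 7 hours of Geo fit (value 20) ; 44 remain.
All 18 hours of Lit fit (value 41) ; 26 remain.
Psych: take in full, 23 hours for value 27 ; 3 left.
Fill the last 3 hours with part of Stats: 3/30 of it earns 2.4.
Total value = 140.4.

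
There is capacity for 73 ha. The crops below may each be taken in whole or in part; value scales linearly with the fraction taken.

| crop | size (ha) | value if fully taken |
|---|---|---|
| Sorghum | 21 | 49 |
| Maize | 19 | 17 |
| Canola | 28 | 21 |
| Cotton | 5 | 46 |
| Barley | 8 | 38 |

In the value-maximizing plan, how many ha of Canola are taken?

Sort by value density: Cotton 46/5≈9.2, Barley 38/8≈4.75, Sorghum 49/21≈2.33, Maize 17/19≈0.895, Canola 21/28≈0.75.
All 5 ha of Cotton fit (value 46) — 68 remain.
Barley: take in full, 8 ha for value 38 — 60 left.
Sorghum: take in full, 21 ha for value 49 — 39 left.
Maize: take in full, 19 ha for value 17 — 20 left.
20 ha left: a 20/28 share of Canola gives 21×20/28 = 15.

20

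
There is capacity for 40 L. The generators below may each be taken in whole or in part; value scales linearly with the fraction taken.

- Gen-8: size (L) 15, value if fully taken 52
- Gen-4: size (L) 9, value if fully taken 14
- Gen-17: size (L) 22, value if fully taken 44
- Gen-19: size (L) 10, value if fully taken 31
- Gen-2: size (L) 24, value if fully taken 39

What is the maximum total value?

113

Rank by value-to-size ratio: Gen-8 52/15≈3.47, Gen-19 31/10≈3.1, Gen-17 44/22≈2, Gen-2 39/24≈1.62, Gen-4 14/9≈1.56.
All 15 L of Gen-8 fit (value 52) — 25 remain.
Take all of Gen-19 (10 L, value 31) — 15 L left.
Only 15 L remain; take 15/22 of Gen-17 for value 44×15/22 = 30.
Total value = 113.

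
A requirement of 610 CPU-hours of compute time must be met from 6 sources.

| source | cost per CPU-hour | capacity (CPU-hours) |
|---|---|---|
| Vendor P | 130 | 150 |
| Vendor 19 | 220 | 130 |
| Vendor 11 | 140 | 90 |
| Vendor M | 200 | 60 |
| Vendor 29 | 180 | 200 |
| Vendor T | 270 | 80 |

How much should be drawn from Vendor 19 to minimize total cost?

Fill from the cheapest source first.
Vendor P at 130: take all 150 CPU-hours → 460 still needed.
Take 90 from Vendor 11 at 140 → need 370 more.
Take 200 from Vendor 29 at 180 → need 170 more.
Vendor M (200): use full 60 → 110 CPU-hours to go.
Take 110 from Vendor 19 at 220 to finish.
Vendor T: unused.

110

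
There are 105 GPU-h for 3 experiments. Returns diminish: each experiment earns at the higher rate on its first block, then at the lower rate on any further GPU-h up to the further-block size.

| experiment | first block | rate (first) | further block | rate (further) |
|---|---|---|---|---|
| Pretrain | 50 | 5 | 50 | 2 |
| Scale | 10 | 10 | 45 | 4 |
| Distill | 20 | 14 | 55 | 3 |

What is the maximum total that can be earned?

730

Rank every tier by rate: Distill/first 14 > Scale/first 10 > Pretrain/first 5 > Scale/second 4 > Distill/second 3 > Pretrain/second 2.
Fill Distill first block (20 at 14) — 85 left.
Scale first at 10: fill all 10 — 75 left.
Pretrain/first (5): +50 — 25 left.
Scale/second: +25 of 45 at 4; pool empty.
Total = 14×20 + 10×10 + 5×50 + 4×25 = 730.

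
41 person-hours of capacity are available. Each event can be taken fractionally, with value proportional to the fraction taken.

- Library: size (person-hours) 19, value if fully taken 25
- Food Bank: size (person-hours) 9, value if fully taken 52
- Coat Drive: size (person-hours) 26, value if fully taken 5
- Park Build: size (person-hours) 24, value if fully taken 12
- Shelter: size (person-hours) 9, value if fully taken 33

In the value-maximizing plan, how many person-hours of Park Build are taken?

Sort by value density: Food Bank 52/9≈5.78, Shelter 33/9≈3.67, Library 25/19≈1.32, Park Build 12/24≈0.5, Coat Drive 5/26≈0.192.
All 9 person-hours of Food Bank fit (value 52) → 32 remain.
Take all of Shelter (9 person-hours, value 33) → 23 person-hours left.
All 19 person-hours of Library fit (value 25) → 4 remain.
Fill the last 4 person-hours with part of Park Build: 4/24 of it earns 2.

4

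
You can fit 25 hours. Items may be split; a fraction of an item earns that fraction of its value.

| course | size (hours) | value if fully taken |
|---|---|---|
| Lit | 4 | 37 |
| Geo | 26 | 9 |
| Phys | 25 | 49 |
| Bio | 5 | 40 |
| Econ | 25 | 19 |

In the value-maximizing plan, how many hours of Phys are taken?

16

Best value per unit of size first: Lit 37/4≈9.25, Bio 40/5≈8, Phys 49/25≈1.96, Econ 19/25≈0.76, Geo 9/26≈0.346.
Take all of Lit (4 hours, value 37) → 21 hours left.
All 5 hours of Bio fit (value 40) → 16 remain.
16 hours left: a 16/25 share of Phys gives 49×16/25 = 31.36.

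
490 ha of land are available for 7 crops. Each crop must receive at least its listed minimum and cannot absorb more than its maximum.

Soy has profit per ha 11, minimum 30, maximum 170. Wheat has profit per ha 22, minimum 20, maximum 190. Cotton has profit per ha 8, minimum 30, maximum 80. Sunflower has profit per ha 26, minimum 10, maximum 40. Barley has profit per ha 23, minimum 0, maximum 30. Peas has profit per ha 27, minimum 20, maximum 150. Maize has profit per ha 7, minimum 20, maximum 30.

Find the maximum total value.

Meeting every minimum uses 30+20+30+10+0+20+20 = 130 ha, leaving 360.
Order the crops by profit per ha: Peas 27 > Sunflower 26 > Barley 23 > Wheat 22 > Soy 11 > Cotton 8 > Maize 7.
Give Peas 130 more to hit its cap of 150 ; 230 left.
Sunflower takes 30 more to reach its cap of 40 ; 200 left.
Barley: +30 to 30 (cap) ; 170 left.
Wheat: +170 to 190 (cap) ; 0 left.
Total = 11×30 + 22×190 + 8×30 + 26×40 + 23×30 + 27×150 + 7×20 = 10670.

10670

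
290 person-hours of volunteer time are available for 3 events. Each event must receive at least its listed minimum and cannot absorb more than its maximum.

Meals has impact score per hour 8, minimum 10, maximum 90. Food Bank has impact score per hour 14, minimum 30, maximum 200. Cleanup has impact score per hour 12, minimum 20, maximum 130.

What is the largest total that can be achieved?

Meeting every minimum uses 10+30+20 = 60 person-hours, leaving 230.
Highest impact score per hour first: Food Bank 14 > Cleanup 12 > Meals 8.
Give Food Bank 170 more to hit its cap of 200 — 60 left.
Cleanup has room for 110 more but only 60 remain, so it gets 80.
Total = 8×10 + 14×200 + 12×80 = 3840.

3840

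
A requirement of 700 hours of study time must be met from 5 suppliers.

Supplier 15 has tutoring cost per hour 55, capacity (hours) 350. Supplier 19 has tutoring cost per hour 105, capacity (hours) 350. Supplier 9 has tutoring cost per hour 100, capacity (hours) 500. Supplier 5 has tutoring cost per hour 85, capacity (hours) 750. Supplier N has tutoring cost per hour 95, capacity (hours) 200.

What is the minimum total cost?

49000

Fill from the cheapest supplier first.
Supplier 15 at 55: take all 350 hours ; 350 still needed.
Supplier 5 (85): take the remaining 350 ; done.
Supplier N, Supplier 9, Supplier 19: unused.
Cost = 350×55 + 350×85 = 49000.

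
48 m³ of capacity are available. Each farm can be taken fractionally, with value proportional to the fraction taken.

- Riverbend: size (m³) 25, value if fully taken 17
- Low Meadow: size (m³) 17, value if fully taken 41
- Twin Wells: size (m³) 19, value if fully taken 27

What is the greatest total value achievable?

76.16

Best value per unit of size first: Low Meadow 41/17≈2.41, Twin Wells 27/19≈1.42, Riverbend 17/25≈0.68.
Low Meadow: take in full, 17 m³ for value 41 → 31 left.
Take all of Twin Wells (19 m³, value 27) → 12 m³ left.
Fill the last 12 m³ with part of Riverbend: 12/25 of it earns 8.16.
Total value = 76.16.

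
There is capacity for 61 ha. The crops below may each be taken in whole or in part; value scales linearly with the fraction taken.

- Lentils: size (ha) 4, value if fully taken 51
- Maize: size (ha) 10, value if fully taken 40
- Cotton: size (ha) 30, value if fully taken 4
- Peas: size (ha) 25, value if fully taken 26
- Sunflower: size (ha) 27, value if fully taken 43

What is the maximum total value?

154.8

Best value per unit of size first: Lentils 51/4≈12.8, Maize 40/10≈4, Sunflower 43/27≈1.59, Peas 26/25≈1.04, Cotton 4/30≈0.133.
All 4 ha of Lentils fit (value 51) ; 57 remain.
Maize: take in full, 10 ha for value 40 ; 47 left.
Take all of Sunflower (27 ha, value 43) ; 20 ha left.
20 ha left: a 20/25 share of Peas gives 26×20/25 = 20.8.
Total value = 154.8.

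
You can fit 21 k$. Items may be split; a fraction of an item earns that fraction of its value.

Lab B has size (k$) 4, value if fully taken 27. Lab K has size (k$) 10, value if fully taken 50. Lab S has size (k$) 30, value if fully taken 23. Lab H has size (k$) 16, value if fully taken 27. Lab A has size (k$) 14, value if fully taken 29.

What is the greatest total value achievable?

Rank by value-to-size ratio: Lab B 27/4≈6.75, Lab K 50/10≈5, Lab A 29/14≈2.07, Lab H 27/16≈1.69, Lab S 23/30≈0.767.
All 4 k$ of Lab B fit (value 27) ; 17 remain.
All 10 k$ of Lab K fit (value 50) ; 7 remain.
Only 7 k$ remain; take 7/14 of Lab A for value 29×7/14 = 14.5.
Total value = 91.5.

91.5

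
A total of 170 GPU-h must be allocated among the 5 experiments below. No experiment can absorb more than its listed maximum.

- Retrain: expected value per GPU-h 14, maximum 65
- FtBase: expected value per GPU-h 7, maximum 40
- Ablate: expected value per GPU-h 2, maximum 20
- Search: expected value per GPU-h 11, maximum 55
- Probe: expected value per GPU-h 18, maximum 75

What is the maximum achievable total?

Order the experiments by expected value per GPU-h: Probe 18 > Retrain 14 > Search 11 > FtBase 7 > Ablate 2.
Probe: +75 to 75 (cap) ; 95 left.
Give Retrain 65 to hit its cap of 65 ; 30 left.
Search has room for 55 but only 30 remain, so it gets 30.
Total = 14×65 + 11×30 + 18×75 = 2590.

2590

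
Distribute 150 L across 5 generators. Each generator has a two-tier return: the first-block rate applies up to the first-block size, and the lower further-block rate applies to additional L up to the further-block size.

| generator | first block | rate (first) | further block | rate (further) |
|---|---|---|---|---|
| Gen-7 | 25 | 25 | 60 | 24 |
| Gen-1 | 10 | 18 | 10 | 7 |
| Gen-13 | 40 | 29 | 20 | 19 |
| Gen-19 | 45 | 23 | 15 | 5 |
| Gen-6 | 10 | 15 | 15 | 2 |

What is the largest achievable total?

3800

Treat each block as its own option and order by rate: Gen-13/T1 29 > Gen-7/T1 25 > Gen-7/T2 24 > Gen-19/T1 23 > Gen-13/T2 19 > Gen-1/T1 18 > Gen-6/T1 15 > Gen-1/T2 7 > Gen-19/T2 5 > Gen-6/T2 2.
Gen-13/T1 (29): +40 — 110 left.
Gen-7/T1 (25): +25 — 85 left.
Gen-7 T2 at 24: fill all 60 — 25 left.
25 remain; put them into Gen-19 T1 at 23.
Total = 29×40 + 25×25 + 24×60 + 23×25 = 3800.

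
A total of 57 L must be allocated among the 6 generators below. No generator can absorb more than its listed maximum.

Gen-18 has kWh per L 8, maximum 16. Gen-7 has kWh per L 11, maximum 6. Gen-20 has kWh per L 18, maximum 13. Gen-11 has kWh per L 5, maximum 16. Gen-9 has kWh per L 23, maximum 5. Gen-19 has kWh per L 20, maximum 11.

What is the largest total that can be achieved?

793

Rank by kWh per L: Gen-9 23 > Gen-19 20 > Gen-20 18 > Gen-7 11 > Gen-18 8 > Gen-11 5.
Gen-9: +5 to 5 (cap) ; 52 left.
Gen-19 takes 11 to reach its cap of 11 ; 41 left.
Gen-20 takes 13 to reach its cap of 13 ; 28 left.
Give Gen-7 6 to hit its cap of 6 ; 22 left.
Give Gen-18 16 to hit its cap of 16 ; 6 left.
Gen-11 has room for 16 but only 6 remain, so it gets 6.
Total = 8×16 + 11×6 + 18×13 + 5×6 + 23×5 + 20×11 = 793.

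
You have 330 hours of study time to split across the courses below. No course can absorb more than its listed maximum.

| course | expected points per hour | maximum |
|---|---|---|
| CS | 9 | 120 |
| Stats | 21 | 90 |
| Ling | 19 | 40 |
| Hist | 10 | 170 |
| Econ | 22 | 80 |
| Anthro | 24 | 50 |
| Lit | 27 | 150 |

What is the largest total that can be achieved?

8060

Rank by expected points per hour: Lit 27 > Anthro 24 > Econ 22 > Stats 21 > Ling 19 > Hist 10 > CS 9.
Lit takes 150 to reach its cap of 150 → 180 left.
Anthro takes 50 to reach its cap of 50 → 130 left.
Econ: +80 to 80 (cap) → 50 left.
Only 50 left; Stats takes them to reach 50.
Total = 21×50 + 22×80 + 24×50 + 27×150 = 8060.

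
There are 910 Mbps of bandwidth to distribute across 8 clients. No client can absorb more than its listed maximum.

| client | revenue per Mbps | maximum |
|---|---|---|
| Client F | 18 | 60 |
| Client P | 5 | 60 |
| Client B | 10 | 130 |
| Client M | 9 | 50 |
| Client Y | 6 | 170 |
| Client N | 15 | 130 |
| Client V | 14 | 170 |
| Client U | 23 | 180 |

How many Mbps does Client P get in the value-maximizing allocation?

Highest revenue per Mbps first: Client U 23 > Client F 18 > Client N 15 > Client V 14 > Client B 10 > Client M 9 > Client Y 6 > Client P 5.
Client U takes 180 to reach its cap of 180 — 730 left.
Client F takes 60 to reach its cap of 60 — 670 left.
Client N: +130 to 130 (cap) — 540 left.
Client V takes 170 to reach its cap of 170 — 370 left.
Give Client B 130 to hit its cap of 130 — 240 left.
Client M takes 50 to reach its cap of 50 — 190 left.
Client Y takes 170 to reach its cap of 170 — 20 left.
Only 20 left; Client P takes them to reach 20.

20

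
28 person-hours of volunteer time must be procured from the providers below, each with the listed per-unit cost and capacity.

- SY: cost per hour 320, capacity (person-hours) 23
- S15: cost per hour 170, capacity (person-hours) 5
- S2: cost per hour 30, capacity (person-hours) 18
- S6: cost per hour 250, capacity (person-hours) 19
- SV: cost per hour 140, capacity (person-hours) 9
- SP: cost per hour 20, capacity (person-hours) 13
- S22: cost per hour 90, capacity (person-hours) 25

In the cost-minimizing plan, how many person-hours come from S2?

15

Use providers in increasing cost order.
SP (20): use full 13 ; 15 person-hours to go.
S2 at 30: take 15 of its 18 ; requirement met.
S22, SV, S15, S6, SY: unused.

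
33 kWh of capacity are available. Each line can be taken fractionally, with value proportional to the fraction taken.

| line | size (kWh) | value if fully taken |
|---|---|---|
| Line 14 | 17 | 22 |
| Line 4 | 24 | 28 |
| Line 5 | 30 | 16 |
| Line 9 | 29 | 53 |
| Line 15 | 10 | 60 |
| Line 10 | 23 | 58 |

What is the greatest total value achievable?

118

Sort by value density: Line 15 60/10≈6, Line 10 58/23≈2.52, Line 9 53/29≈1.83, Line 14 22/17≈1.29, Line 4 28/24≈1.17, Line 5 16/30≈0.533.
Take all of Line 15 (10 kWh, value 60) — 23 kWh left.
Line 10: take in full, 23 kWh for value 58 — 0 left.
Total value = 118.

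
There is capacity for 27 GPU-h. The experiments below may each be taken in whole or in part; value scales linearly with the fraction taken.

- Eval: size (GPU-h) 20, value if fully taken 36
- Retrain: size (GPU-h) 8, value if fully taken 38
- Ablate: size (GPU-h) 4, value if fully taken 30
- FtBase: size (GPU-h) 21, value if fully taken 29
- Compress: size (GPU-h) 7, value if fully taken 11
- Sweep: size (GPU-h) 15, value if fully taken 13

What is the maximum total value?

Sort by value density: Ablate 30/4≈7.5, Retrain 38/8≈4.75, Eval 36/20≈1.8, Compress 11/7≈1.57, FtBase 29/21≈1.38, Sweep 13/15≈0.867.
Ablate: take in full, 4 GPU-h for value 30 — 23 left.
Take all of Retrain (8 GPU-h, value 38) — 15 GPU-h left.
15 GPU-h left: a 15/20 share of Eval gives 36×15/20 = 27.
Total value = 95.

95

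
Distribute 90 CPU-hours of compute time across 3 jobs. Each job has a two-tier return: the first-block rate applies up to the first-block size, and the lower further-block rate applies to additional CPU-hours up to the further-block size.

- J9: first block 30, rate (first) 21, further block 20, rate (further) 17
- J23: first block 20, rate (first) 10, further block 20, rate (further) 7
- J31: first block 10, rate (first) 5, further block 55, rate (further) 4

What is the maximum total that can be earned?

1310

Treat each block as its own option and order by rate: J9/first 21 > J9/second 17 > J23/first 10 > J23/second 7 > J31/first 5 > J31/second 4.
J9/first (21): +30 ; 60 left.
J9 second at 17: fill all 20 ; 40 left.
J23 first at 10: fill all 20 ; 20 left.
J23 second at 7: fill all 20 ; 0 left.
Total = 21×30 + 17×20 + 10×20 + 7×20 = 1310.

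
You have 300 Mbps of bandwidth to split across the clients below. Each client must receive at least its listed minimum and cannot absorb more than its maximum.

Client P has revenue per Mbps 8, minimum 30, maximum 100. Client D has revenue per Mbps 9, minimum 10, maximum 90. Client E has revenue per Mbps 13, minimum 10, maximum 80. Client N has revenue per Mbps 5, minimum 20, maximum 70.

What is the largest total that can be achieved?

2800

Meeting every minimum uses 30+10+10+20 = 70 Mbps, leaving 230.
Highest revenue per Mbps first: Client E 13 > Client D 9 > Client P 8 > Client N 5.
Client E takes 70 more to reach its cap of 80 → 160 left.
Give Client D 80 more to hit its cap of 90 → 80 left.
Client P: +70 to 100 (cap) → 10 left.
Client N: +10 (room for 50) → 30. Pool exhausted.
Total = 8×100 + 9×90 + 13×80 + 5×30 = 2800.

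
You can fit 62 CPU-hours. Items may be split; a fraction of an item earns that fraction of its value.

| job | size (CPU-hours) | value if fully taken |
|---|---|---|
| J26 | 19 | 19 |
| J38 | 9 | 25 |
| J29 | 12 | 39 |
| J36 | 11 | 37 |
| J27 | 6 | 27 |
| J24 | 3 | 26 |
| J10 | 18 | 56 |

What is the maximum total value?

Sort by value density: J24 26/3≈8.67, J27 27/6≈4.5, J36 37/11≈3.36, J29 39/12≈3.25, J10 56/18≈3.11, J38 25/9≈2.78, J26 19/19≈1.
Take all of J24 (3 CPU-hours, value 26) → 59 CPU-hours left.
All 6 CPU-hours of J27 fit (value 27) → 53 remain.
Take all of J36 (11 CPU-hours, value 37) → 42 CPU-hours left.
All 12 CPU-hours of J29 fit (value 39) → 30 remain.
Take all of J10 (18 CPU-hours, value 56) → 12 CPU-hours left.
Take all of J38 (9 CPU-hours, value 25) → 3 CPU-hours left.
3 CPU-hours left: a 3/19 share of J26 gives 19×3/19 = 3.
Total value = 213.

213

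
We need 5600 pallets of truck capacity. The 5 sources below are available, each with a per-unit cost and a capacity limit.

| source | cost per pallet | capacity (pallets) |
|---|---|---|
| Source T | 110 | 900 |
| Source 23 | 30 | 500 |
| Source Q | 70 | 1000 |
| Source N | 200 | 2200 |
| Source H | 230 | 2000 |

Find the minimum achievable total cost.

Fill from the cheapest source first.
Source 23 (30): use full 500 ; 5100 pallets to go.
Take 1000 from Source Q at 70 ; need 4100 more.
Source T at 110: take all 900 pallets ; 3200 still needed.
Source N at 200: take all 2200 pallets ; 1000 still needed.
Source H at 230: take 1000 of its 2000 ; requirement met.
Cost = 500×30 + 1000×70 + 900×110 + 2200×200 + 1000×230 = 854000.

854000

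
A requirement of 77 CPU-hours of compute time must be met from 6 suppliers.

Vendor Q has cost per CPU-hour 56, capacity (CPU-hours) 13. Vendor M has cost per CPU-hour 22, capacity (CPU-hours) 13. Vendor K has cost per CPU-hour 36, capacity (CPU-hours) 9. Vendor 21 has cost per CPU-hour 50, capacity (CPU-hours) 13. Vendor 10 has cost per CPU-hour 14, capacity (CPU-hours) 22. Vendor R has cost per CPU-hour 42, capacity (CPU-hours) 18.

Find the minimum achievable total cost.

Fill from the cheapest supplier first.
Take 22 from Vendor 10 at 14 → need 55 more.
Vendor M (22): use full 13 → 42 CPU-hours to go.
Take 9 from Vendor K at 36 → need 33 more.
Vendor R at 42: take all 18 CPU-hours → 15 still needed.
Vendor 21 at 50: take all 13 CPU-hours → 2 still needed.
Vendor Q at 56: take 2 of its 13 → requirement met.
Cost = 22×14 + 13×22 + 9×36 + 18×42 + 13×50 + 2×56 = 2436.

2436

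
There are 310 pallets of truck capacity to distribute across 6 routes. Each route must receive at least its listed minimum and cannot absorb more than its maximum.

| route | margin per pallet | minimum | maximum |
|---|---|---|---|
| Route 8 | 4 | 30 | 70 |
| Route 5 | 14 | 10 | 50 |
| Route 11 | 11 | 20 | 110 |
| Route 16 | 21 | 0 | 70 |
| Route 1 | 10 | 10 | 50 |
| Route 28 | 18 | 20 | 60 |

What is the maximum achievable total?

Meeting every minimum uses 30+10+20+0+10+20 = 90 pallets, leaving 220.
Highest margin per pallet first: Route 16 21 > Route 28 18 > Route 5 14 > Route 11 11 > Route 1 10 > Route 8 4.
Route 16: +70 to 70 (cap) → 150 left.
Give Route 28 40 more to hit its cap of 60 → 110 left.
Give Route 5 40 more to hit its cap of 50 → 70 left.
Only 70 left; Route 11 takes them to reach 90.
Total = 4×30 + 14×50 + 11×90 + 21×70 + 10×10 + 18×60 = 4460.

4460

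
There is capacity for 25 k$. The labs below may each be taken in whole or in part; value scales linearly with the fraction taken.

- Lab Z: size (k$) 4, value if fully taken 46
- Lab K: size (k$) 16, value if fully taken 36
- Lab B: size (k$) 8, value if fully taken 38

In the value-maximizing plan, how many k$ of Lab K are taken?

Best value per unit of size first: Lab Z 46/4≈11.5, Lab B 38/8≈4.75, Lab K 36/16≈2.25.
Lab Z: take in full, 4 k$ for value 46 → 21 left.
Take all of Lab B (8 k$, value 38) → 13 k$ left.
Only 13 k$ remain; take 13/16 of Lab K for value 36×13/16 = 29.25.

13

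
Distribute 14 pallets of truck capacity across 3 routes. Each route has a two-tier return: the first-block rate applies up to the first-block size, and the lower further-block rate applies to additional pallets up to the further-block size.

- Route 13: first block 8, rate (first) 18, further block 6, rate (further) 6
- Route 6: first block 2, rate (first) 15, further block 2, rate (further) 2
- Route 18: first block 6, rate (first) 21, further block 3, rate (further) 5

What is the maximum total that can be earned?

270

Treat each block as its own option and order by rate: Route 18/tier1 21 > Route 13/tier1 18 > Route 6/tier1 15 > Route 13/tier2 6 > Route 18/tier2 5 > Route 6/tier2 2.
Route 18 tier1 at 21: fill all 6 ; 8 left.
Route 13 tier1 at 18: fill all 8 ; 0 left.
Total = 21×6 + 18×8 = 270.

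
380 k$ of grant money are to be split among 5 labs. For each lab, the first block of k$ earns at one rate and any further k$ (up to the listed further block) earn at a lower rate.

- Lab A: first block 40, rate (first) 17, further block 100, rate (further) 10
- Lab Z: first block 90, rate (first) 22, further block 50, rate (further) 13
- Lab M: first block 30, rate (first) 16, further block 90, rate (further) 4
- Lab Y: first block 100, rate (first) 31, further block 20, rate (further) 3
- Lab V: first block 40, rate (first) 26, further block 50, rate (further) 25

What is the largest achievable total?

Order all 10 blocks by rate: Lab Y/tier1 31 > Lab V/tier1 26 > Lab V/tier2 25 > Lab Z/tier1 22 > Lab A/tier1 17 > Lab M/tier1 16 > Lab Z/tier2 13 > Lab A/tier2 10 > Lab M/tier2 4 > Lab Y/tier2 3.
Lab Y tier1 at 31: fill all 100 ; 280 left.
Lab V tier1 at 26: fill all 40 ; 240 left.
Fill Lab V tier2 block (50 at 25) ; 190 left.
Lab Z tier1 at 22: fill all 90 ; 100 left.
Fill Lab A tier1 block (40 at 17) ; 60 left.
Fill Lab M tier1 block (30 at 16) ; 30 left.
Lab Z tier2 at 13: only 30 left, fill 30.
Total = 31×100 + 26×40 + 25×50 + 22×90 + 17×40 + 16×30 + 13×30 = 8920.

8920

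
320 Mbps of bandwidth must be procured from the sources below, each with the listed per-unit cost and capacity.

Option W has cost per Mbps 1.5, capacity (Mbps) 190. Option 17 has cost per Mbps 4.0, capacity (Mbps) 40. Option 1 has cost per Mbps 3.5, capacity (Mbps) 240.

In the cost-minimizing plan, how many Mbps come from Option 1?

Use sources in increasing cost order.
Option W (1.5): use full 190 ; 130 Mbps to go.
Option 1 (3.5): take the remaining 130 ; done.
Option 17: unused.

130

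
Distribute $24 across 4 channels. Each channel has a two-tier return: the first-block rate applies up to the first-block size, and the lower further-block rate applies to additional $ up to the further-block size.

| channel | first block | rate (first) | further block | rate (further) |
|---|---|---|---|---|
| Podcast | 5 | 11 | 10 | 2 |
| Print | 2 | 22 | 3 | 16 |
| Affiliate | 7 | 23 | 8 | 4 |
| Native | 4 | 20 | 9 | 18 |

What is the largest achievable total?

479

Rank every tier by rate: Affiliate/first 23 > Print/first 22 > Native/first 20 > Native/second 18 > Print/second 16 > Podcast/first 11 > Affiliate/second 4 > Podcast/second 2.
Affiliate/first (23): +7 ; 17 left.
Print/first (22): +2 ; 15 left.
Native/first (20): +4 ; 11 left.
Native second at 18: fill all 9 ; 2 left.
Print second at 16: only 2 left, fill 2.
Total = 23×7 + 22×2 + 20×4 + 18×9 + 16×2 = 479.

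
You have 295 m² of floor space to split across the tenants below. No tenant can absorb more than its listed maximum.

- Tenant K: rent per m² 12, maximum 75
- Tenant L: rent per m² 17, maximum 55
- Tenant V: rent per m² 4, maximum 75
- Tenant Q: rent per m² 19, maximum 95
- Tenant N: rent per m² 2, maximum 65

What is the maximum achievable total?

Rank by rent per m²: Tenant Q 19 > Tenant L 17 > Tenant K 12 > Tenant V 4 > Tenant N 2.
Give Tenant Q 95 to hit its cap of 95 ; 200 left.
Tenant L: +55 to 55 (cap) ; 145 left.
Give Tenant K 75 to hit its cap of 75 ; 70 left.
Only 70 left; Tenant V takes them to reach 70.
Total = 12×75 + 17×55 + 4×70 + 19×95 = 3920.

3920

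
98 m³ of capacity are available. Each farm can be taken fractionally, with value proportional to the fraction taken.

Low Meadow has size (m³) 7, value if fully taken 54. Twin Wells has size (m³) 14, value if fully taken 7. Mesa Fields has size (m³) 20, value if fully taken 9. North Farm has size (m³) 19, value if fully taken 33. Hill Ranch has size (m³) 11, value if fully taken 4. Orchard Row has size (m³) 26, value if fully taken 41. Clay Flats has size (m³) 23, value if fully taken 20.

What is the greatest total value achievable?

159.05

Sort by value density: Low Meadow 54/7≈7.71, North Farm 33/19≈1.74, Orchard Row 41/26≈1.58, Clay Flats 20/23≈0.87, Twin Wells 7/14≈0.5, Mesa Fields 9/20≈0.45, Hill Ranch 4/11≈0.364.
Low Meadow: take in full, 7 m³ for value 54 — 91 left.
All 19 m³ of North Farm fit (value 33) — 72 remain.
Orchard Row: take in full, 26 m³ for value 41 — 46 left.
Take all of Clay Flats (23 m³, value 20) — 23 m³ left.
Twin Wells: take in full, 14 m³ for value 7 — 9 left.
Fill the last 9 m³ with part of Mesa Fields: 9/20 of it earns 4.05.
Total value = 159.05.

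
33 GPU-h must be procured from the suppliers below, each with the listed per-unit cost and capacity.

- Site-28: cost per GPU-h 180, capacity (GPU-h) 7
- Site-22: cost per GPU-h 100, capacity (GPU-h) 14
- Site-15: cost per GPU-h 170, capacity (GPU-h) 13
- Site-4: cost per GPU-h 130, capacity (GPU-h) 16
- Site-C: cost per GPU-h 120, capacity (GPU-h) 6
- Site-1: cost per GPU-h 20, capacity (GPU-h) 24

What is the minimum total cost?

1380

Cheapest first:
Site-1 (20): use full 24 ; 9 GPU-h to go.
Site-22 at 100: take 9 of its 14 ; requirement met.
Site-C, Site-4, Site-15, Site-28: unused.
Cost = 24×20 + 9×100 = 1380.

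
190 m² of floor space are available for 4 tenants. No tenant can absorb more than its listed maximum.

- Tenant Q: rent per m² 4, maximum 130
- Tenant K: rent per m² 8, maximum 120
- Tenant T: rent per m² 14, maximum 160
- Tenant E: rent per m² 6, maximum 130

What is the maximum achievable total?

Highest rent per m² first: Tenant T 14 > Tenant K 8 > Tenant E 6 > Tenant Q 4.
Give Tenant T 160 to hit its cap of 160 → 30 left.
Tenant K has room for 120 but only 30 remain, so it gets 30.
Total = 8×30 + 14×160 = 2480.

2480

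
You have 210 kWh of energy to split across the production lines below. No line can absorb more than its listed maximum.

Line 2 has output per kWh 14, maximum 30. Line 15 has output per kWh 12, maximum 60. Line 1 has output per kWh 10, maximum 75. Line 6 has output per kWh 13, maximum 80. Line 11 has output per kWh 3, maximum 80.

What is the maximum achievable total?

Order the production lines by output per kWh: Line 2 14 > Line 6 13 > Line 15 12 > Line 1 10 > Line 11 3.
Line 2: +30 to 30 (cap) ; 180 left.
Line 6: +80 to 80 (cap) ; 100 left.
Line 15 takes 60 to reach its cap of 60 ; 40 left.
Line 1: +40 (room for 75) → 40. Pool exhausted.
Total = 14×30 + 12×60 + 10×40 + 13×80 = 2580.

2580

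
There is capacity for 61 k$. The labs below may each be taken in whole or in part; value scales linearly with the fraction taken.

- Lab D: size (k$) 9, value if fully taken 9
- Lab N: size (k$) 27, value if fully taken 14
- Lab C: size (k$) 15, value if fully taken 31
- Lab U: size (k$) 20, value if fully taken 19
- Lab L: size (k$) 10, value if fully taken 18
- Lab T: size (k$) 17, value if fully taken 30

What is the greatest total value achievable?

Sort by value density: Lab C 31/15≈2.07, Lab L 18/10≈1.8, Lab T 30/17≈1.76, Lab D 9/9≈1, Lab U 19/20≈0.95, Lab N 14/27≈0.519.
All 15 k$ of Lab C fit (value 31) → 46 remain.
Lab L: take in full, 10 k$ for value 18 → 36 left.
Lab T: take in full, 17 k$ for value 30 → 19 left.
All 9 k$ of Lab D fit (value 9) → 10 remain.
Fill the last 10 k$ with part of Lab U: 10/20 of it earns 9.5.
Total value = 97.5.

97.5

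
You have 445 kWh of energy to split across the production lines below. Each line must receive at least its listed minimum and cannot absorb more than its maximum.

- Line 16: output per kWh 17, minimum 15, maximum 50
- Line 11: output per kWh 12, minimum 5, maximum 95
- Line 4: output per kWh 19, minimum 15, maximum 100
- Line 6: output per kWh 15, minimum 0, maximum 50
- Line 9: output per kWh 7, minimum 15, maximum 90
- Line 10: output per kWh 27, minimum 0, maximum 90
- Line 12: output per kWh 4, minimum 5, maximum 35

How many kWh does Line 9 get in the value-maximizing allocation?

Meeting every minimum uses 15+5+15+0+15+0+5 = 55 kWh, leaving 390.
Highest output per kWh first: Line 10 27 > Line 4 19 > Line 16 17 > Line 6 15 > Line 11 12 > Line 9 7 > Line 12 4.
Give Line 10 90 more to hit its cap of 90 → 300 left.
Give Line 4 85 more to hit its cap of 100 → 215 left.
Line 16: +35 to 50 (cap) → 180 left.
Line 6 takes 50 more to reach its cap of 50 → 130 left.
Line 11 takes 90 more to reach its cap of 95 → 40 left.
Line 9 has room for 75 more but only 40 remain, so it gets 55.

55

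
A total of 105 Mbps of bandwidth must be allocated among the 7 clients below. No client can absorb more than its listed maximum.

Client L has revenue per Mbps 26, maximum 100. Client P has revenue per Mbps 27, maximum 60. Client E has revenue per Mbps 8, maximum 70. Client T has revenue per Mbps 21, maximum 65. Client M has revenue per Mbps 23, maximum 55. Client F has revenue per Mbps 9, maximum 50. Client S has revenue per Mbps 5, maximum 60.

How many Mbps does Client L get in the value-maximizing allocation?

45

Rank by revenue per Mbps: Client P 27 > Client L 26 > Client M 23 > Client T 21 > Client F 9 > Client E 8 > Client S 5.
Give Client P 60 to hit its cap of 60 ; 45 left.
Client L: +45 (room for 100) → 45. Pool exhausted.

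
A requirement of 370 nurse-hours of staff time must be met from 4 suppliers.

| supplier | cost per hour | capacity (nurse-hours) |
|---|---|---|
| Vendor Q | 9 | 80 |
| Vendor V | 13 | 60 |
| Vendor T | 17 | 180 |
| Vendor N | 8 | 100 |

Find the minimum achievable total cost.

Cheapest first:
Take 100 from Vendor N at 8 — need 270 more.
Vendor Q (9): use full 80 — 190 nurse-hours to go.
Take 60 from Vendor V at 13 — need 130 more.
Vendor T at 17: take 130 of its 180 — requirement met.
Cost = 100×8 + 80×9 + 60×13 + 130×17 = 4510.

4510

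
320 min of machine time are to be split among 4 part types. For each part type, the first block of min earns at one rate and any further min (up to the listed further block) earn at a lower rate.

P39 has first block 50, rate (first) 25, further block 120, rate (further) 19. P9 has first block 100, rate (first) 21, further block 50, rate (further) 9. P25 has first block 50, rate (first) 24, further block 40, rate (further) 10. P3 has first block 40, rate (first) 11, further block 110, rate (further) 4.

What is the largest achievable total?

6830

Rank every tier by rate: P39/tier1 25 > P25/tier1 24 > P9/tier1 21 > P39/tier2 19 > P3/tier1 11 > P25/tier2 10 > P9/tier2 9 > P3/tier2 4.
P39/tier1 (25): +50 ; 270 left.
P25/tier1 (24): +50 ; 220 left.
P9/tier1 (21): +100 ; 120 left.
P39 tier2 at 19: fill all 120 ; 0 left.
Total = 25×50 + 24×50 + 21×100 + 19×120 = 6830.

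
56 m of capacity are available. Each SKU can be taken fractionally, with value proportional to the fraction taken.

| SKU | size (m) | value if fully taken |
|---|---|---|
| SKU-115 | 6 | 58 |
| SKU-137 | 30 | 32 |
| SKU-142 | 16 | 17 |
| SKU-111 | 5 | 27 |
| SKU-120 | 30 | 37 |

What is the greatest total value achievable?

Sort by value density: SKU-115 58/6≈9.67, SKU-111 27/5≈5.4, SKU-120 37/30≈1.23, SKU-137 32/30≈1.07, SKU-142 17/16≈1.06.
SKU-115: take in full, 6 m for value 58 ; 50 left.
All 5 m of SKU-111 fit (value 27) ; 45 remain.
SKU-120: take in full, 30 m for value 37 ; 15 left.
Fill the last 15 m with part of SKU-137: 15/30 of it earns 16.
Total value = 138.

138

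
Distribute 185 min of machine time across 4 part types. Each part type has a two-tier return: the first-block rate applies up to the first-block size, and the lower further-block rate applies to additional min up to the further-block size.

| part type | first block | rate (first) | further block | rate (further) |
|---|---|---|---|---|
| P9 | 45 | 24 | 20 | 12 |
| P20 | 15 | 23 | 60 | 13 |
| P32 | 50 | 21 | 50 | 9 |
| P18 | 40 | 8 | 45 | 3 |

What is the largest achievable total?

3435

Rank every tier by rate: P9/first 24 > P20/first 23 > P32/first 21 > P20/second 13 > P9/second 12 > P32/second 9 > P18/first 8 > P18/second 3.
Fill P9 first block (45 at 24) → 140 left.
Fill P20 first block (15 at 23) → 125 left.
P32/first (21): +50 → 75 left.
P20 second at 13: fill all 60 → 15 left.
P9 second at 12: only 15 left, fill 15.
Total = 24×45 + 23×15 + 21×50 + 13×60 + 12×15 = 3435.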